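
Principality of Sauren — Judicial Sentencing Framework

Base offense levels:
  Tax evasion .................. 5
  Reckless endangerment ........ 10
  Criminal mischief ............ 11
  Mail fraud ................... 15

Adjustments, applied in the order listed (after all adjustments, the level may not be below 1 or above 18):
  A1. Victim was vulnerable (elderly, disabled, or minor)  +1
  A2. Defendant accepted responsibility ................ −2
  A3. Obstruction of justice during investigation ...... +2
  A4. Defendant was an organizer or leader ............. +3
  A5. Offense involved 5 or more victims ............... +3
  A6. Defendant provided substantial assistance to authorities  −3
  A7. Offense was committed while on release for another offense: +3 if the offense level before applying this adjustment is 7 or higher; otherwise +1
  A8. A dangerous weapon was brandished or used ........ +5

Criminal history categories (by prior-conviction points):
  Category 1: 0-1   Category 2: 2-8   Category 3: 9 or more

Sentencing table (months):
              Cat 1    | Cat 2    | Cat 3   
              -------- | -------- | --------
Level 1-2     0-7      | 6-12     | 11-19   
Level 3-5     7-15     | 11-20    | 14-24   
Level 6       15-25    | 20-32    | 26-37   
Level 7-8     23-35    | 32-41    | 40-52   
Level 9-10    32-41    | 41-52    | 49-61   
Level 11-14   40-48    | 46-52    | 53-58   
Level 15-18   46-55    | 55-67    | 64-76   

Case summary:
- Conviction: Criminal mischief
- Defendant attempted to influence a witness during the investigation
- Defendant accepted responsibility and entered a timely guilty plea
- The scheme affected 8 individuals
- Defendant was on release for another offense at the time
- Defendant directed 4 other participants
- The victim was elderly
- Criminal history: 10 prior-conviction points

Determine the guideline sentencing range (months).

Base offense level for criminal mischief: 11.
A1 applies: 11 + 1 = 12.
A2 applies: 12 − 2 = 10.
A3 applies: 10 + 2 = 12.
A4 applies: 12 + 3 = 15.
A5 applies: 15 + 3 = 18.
A7 applies (level before this adjustment is 18 ≥ 7, so +3): 18 + 3 = 21.
A8 does not apply.
Level 21 exceeds the maximum of 18; capped at 18.
Final offense level: 18.
Criminal history: 10 prior points → Category 3 (9+).
Level 18 falls in the 15-18 band.
Grid: Level 15-18 × Category 3 = 64-76 months.

64-76 months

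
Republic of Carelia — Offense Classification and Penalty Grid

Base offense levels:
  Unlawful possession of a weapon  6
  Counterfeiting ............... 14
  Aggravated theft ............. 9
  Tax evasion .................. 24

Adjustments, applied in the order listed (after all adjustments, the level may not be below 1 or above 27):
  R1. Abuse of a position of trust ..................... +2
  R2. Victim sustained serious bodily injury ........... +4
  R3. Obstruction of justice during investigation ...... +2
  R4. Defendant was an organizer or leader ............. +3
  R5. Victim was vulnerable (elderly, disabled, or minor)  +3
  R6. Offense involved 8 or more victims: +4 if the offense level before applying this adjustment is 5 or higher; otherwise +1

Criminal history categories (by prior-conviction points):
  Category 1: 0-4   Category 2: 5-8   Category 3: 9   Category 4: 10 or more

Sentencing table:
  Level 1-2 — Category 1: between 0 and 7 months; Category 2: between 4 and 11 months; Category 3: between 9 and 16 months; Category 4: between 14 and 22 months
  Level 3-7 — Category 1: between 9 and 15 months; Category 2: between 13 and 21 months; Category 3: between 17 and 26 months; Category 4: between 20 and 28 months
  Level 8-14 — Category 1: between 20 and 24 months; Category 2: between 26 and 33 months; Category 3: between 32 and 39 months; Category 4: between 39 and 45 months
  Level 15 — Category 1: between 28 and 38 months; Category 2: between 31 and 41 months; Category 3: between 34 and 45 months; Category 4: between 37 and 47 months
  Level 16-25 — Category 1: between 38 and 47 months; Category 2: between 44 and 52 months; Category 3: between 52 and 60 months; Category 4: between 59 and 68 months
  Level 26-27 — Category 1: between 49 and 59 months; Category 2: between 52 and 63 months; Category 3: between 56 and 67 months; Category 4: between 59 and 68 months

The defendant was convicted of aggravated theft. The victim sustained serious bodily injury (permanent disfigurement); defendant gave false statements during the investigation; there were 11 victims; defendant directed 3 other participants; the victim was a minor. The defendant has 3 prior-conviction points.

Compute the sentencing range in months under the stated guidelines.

Base offense level for aggravated theft: 9.
R1 does not apply.
R2 applies: 9 + 4 = 13.
R3 applies: 13 + 2 = 15.
R4 applies: 15 + 3 = 18.
R5 applies: 18 + 3 = 21.
R6 applies (level before this adjustment is 21 ≥ 5, so +4): 21 + 4 = 25.
Final offense level: 25.
Criminal history: 3 prior points → Category 1 (0-4).
Level 25 falls in the 16-25 band.
Grid: Level 16-25 × Category 1 = 38-47 months.

38-47 months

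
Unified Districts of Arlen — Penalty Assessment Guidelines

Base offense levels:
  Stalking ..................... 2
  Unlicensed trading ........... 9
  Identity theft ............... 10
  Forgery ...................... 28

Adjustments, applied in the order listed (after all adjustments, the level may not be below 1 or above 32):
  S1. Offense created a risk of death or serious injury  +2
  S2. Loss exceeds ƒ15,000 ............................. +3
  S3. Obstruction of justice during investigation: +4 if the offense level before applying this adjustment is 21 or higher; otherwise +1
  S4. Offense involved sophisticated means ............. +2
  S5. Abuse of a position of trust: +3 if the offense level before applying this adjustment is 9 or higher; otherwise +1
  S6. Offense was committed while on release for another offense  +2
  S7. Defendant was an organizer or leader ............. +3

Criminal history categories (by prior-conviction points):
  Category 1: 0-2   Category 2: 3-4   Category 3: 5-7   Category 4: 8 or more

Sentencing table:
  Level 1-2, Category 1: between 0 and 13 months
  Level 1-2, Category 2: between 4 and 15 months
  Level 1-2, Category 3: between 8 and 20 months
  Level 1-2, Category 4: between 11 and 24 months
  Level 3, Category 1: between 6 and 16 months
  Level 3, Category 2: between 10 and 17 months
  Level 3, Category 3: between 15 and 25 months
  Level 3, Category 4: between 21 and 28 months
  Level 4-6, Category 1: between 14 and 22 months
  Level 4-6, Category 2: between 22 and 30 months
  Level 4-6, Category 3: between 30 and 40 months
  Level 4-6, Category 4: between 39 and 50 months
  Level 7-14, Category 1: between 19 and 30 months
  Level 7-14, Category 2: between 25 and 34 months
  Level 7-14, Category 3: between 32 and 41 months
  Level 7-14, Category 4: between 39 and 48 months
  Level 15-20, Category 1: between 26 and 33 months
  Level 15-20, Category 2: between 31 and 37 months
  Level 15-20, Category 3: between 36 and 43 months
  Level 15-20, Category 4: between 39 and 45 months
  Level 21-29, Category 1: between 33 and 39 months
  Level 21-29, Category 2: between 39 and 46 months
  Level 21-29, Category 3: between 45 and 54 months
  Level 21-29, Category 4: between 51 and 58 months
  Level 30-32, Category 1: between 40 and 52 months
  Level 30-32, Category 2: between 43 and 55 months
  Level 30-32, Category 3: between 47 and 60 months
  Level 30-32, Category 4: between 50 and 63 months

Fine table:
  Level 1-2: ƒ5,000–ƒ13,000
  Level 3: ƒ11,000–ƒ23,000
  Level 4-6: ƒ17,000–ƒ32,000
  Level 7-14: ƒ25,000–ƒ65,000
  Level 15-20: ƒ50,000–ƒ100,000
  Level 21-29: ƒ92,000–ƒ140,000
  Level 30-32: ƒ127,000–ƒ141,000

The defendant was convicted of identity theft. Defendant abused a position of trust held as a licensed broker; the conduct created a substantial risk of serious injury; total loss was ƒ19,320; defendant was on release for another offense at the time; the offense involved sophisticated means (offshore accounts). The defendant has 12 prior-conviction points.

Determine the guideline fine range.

Base offense level for identity theft: 10.
S1 applies: 10 + 2 = 12.
S2 applies: 12 + 3 = 15.
S4 applies: 15 + 2 = 17.
S5 applies (level before this adjustment is 17 ≥ 9, so +3): 17 + 3 = 20.
S6 applies: 20 + 2 = 22.
Final offense level: 22.
Level 22 falls in the 21-29 band.
Fine table: Level 21-29 → ƒ92,000–ƒ140,000.

ƒ92,000–ƒ140,000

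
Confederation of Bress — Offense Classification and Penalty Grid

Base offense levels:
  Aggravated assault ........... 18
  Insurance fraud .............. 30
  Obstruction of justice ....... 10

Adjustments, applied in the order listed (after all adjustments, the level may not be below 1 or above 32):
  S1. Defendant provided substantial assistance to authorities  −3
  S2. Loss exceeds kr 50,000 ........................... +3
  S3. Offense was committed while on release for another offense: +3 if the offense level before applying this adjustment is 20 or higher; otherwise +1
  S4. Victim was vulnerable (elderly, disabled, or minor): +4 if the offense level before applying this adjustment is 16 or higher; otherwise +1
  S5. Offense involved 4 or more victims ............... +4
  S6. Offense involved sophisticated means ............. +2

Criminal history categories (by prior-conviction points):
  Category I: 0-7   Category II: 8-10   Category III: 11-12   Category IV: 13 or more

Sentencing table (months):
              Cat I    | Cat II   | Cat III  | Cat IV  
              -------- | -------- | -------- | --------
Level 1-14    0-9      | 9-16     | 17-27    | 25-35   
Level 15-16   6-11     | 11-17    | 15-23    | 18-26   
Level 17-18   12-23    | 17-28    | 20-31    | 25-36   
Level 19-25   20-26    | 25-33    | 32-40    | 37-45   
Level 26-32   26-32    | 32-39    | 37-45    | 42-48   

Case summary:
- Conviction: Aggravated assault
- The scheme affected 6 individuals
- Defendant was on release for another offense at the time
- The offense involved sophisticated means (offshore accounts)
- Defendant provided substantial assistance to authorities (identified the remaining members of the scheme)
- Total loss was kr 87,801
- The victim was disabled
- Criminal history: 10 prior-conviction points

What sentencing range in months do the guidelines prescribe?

32-39 months

Base offense level for aggravated assault: 18.
S1 applies: 18 − 3 = 15.
S2 applies: 15 + 3 = 18.
S3 applies (level before this adjustment is 18 < 20, so +1): 18 + 1 = 19.
S4 applies (level before this adjustment is 19 ≥ 16, so +4): 19 + 4 = 23.
S5 applies: 23 + 4 = 27.
S6 applies: 27 + 2 = 29.
Final offense level: 29.
Criminal history: 10 prior points → Category II (8-10).
Level 29 falls in the 26-32 band.
Grid: Level 26-32 × Category II = 32-39 months.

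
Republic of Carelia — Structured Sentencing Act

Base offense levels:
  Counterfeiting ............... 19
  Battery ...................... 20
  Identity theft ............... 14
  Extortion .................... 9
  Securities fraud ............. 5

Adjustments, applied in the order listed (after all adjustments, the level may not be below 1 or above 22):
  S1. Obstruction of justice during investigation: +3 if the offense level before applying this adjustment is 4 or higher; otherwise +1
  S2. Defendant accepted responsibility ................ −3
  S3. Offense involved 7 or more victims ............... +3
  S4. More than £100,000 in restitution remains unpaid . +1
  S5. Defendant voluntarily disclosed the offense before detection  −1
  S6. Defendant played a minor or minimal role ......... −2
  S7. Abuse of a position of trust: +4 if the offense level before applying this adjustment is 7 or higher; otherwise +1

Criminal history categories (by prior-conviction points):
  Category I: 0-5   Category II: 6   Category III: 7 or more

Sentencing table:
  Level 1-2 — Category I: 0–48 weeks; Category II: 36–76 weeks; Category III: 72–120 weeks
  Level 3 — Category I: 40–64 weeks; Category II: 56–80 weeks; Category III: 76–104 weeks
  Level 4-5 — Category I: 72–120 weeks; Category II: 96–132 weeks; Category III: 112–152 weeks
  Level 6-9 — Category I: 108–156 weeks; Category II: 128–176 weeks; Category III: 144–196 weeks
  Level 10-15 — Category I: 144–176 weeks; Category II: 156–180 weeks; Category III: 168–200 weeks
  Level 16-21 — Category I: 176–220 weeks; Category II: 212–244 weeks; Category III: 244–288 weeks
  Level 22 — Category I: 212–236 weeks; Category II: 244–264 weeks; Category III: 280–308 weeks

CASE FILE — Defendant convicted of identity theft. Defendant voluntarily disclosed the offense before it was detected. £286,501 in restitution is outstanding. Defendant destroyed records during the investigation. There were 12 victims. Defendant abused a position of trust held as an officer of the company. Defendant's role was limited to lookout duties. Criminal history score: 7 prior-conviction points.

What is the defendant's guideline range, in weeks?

Base offense level for identity theft: 14.
S1 applies (level before this adjustment is 14 ≥ 4, so +3): 14 + 3 = 17.
S2 does not apply.
S3 applies: 17 + 3 = 20.
S4 applies: 20 + 1 = 21.
S5 applies: 21 − 1 = 20.
S6 applies: 20 − 2 = 18.
S7 applies (level before this adjustment is 18 ≥ 7, so +4): 18 + 4 = 22.
Final offense level: 22.
Criminal history: 7 prior points → Category III (7+).
Level 22 falls in the 22 band.
Grid: Level 22 × Category III = 280-308 weeks.

280-308 weeks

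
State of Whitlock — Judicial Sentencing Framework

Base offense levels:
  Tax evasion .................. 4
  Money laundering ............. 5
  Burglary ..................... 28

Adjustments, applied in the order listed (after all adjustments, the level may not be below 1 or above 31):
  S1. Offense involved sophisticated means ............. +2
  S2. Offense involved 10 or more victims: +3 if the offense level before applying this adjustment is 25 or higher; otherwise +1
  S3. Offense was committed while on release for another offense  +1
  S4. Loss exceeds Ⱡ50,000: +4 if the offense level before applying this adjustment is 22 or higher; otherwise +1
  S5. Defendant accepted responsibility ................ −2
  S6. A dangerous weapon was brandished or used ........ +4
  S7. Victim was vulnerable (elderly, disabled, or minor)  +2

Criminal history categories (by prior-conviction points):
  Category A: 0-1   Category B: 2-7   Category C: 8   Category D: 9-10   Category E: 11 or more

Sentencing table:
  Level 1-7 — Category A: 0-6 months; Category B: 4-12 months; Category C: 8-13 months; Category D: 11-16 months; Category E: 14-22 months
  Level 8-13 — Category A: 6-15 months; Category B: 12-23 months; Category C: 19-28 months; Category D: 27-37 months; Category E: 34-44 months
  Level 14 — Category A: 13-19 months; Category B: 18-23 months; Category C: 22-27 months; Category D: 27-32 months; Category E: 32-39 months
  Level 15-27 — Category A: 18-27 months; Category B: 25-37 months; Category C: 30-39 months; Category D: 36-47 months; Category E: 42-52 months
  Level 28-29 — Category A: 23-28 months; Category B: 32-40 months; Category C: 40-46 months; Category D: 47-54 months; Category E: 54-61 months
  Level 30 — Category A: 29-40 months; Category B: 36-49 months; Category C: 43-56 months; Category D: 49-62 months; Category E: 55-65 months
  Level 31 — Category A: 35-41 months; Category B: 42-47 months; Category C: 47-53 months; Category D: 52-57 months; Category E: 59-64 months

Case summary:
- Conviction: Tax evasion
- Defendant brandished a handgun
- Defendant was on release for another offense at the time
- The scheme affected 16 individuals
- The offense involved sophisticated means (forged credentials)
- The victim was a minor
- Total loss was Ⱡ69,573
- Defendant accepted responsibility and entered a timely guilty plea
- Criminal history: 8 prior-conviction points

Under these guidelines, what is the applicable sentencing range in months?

Base offense level for tax evasion: 4.
S1 applies: 4 + 2 = 6.
S2 applies (level before this adjustment is 6 < 25, so +1): 6 + 1 = 7.
S3 applies: 7 + 1 = 8.
S4 applies (level before this adjustment is 8 < 22, so +1): 8 + 1 = 9.
S5 applies: 9 − 2 = 7.
S6 applies: 7 + 4 = 11.
S7 applies: 11 + 2 = 13.
Final offense level: 13.
Criminal history: 8 prior points → Category C (8).
Level 13 falls in the 8-13 band.
Grid: Level 8-13 × Category C = 19-28 months.

19-28 months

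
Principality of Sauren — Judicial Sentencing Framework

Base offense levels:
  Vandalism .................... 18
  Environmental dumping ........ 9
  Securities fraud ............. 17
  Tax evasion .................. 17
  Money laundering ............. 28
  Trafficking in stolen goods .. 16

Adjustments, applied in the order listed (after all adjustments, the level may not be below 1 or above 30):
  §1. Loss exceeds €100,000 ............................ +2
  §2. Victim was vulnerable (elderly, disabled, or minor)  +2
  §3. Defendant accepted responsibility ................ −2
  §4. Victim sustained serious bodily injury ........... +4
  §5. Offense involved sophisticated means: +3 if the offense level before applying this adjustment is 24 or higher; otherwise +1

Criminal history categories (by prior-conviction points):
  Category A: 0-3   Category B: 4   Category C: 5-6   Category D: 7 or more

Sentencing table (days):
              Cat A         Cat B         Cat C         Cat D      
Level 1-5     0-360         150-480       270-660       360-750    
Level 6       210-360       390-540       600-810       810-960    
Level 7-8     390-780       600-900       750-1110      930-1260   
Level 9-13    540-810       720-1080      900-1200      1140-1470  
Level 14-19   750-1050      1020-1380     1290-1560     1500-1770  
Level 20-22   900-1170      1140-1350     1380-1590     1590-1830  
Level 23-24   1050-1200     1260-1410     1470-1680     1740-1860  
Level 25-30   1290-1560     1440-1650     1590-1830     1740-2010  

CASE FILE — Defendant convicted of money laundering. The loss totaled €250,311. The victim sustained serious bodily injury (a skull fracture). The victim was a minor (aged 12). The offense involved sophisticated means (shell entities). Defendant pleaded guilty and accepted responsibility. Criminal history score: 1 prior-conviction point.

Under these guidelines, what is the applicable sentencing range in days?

Base offense level for money laundering: 28.
§1 applies: 28 + 2 = 30.
§2 applies: 30 + 2 = 32.
§3 applies: 32 − 2 = 30.
§4 applies: 30 + 4 = 34.
§5 applies (level before this adjustment is 34 ≥ 24, so +3): 34 + 3 = 37.
Level 37 exceeds the maximum of 30; capped at 30.
Final offense level: 30.
Criminal history: 1 prior point → Category A (0-3).
Level 30 falls in the 25-30 band.
Grid: Level 25-30 × Category A = 1290-1560 days.

1290-1560 days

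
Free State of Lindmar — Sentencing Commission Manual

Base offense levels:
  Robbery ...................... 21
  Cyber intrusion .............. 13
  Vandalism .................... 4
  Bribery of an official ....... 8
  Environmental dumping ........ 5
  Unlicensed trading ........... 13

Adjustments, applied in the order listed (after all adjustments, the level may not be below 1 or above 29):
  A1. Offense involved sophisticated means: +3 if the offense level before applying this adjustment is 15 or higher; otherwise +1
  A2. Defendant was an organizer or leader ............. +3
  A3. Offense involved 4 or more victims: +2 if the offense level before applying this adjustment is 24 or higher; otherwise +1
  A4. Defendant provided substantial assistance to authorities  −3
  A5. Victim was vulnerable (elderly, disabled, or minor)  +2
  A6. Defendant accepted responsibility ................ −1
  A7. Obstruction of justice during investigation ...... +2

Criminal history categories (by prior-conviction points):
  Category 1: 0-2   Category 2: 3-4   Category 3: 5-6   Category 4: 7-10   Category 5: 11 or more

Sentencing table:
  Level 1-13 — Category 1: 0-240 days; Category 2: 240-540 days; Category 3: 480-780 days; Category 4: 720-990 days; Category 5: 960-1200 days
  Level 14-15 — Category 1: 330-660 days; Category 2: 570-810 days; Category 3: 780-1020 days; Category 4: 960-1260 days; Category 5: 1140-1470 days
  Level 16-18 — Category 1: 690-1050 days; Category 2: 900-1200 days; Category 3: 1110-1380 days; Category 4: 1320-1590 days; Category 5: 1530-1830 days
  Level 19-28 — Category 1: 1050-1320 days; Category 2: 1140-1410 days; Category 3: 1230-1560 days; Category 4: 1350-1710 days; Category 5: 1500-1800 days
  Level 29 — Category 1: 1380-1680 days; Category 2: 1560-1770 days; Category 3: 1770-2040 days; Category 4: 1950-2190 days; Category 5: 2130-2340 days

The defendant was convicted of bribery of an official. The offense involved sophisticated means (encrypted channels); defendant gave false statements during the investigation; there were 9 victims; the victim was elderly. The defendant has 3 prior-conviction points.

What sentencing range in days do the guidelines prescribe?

570-810 days

Base offense level for bribery of an official: 8.
A1 applies (level before this adjustment is 8 < 15, so +1): 8 + 1 = 9.
A3 applies (level before this adjustment is 9 < 24, so +1): 9 + 1 = 10.
A5 applies: 10 + 2 = 12.
A7 applies: 12 + 2 = 14.
Final offense level: 14.
Criminal history: 3 prior points → Category 2 (3-4).
Level 14 falls in the 14-15 band.
Grid: Level 14-15 × Category 2 = 570-810 days.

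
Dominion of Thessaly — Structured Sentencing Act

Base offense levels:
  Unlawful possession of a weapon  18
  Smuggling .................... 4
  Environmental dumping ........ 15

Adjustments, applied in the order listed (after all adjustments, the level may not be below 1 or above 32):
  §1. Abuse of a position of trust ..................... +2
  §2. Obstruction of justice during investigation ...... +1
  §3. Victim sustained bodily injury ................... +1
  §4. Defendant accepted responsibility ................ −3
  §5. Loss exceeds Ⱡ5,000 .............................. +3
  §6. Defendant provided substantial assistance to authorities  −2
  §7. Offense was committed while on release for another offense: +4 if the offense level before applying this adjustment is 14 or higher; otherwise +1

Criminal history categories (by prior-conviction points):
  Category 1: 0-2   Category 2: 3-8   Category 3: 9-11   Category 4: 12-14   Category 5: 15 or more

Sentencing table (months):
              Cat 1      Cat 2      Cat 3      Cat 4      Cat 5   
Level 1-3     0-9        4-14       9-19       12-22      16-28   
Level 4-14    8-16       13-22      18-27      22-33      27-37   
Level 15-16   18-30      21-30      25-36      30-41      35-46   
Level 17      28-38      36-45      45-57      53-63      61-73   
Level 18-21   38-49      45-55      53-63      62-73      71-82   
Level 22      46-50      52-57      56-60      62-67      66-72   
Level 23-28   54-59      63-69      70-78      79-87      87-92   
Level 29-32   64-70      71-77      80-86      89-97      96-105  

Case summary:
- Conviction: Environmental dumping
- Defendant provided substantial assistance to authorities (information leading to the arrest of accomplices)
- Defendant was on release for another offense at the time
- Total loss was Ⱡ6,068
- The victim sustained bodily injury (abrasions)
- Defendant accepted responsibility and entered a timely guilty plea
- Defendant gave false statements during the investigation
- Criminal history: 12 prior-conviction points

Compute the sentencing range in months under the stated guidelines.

Base offense level for environmental dumping: 15.
§2 applies: 15 + 1 = 16.
§3 applies: 16 + 1 = 17.
§4 applies: 17 − 3 = 14.
§5 applies: 14 + 3 = 17.
§6 applies: 17 − 2 = 15.
§7 applies (level before this adjustment is 15 ≥ 14, so +4): 15 + 4 = 19.
Final offense level: 19.
Criminal history: 12 prior points → Category 4 (12-14).
Level 19 falls in the 18-21 band.
Grid: Level 18-21 × Category 4 = 62-73 months.

62-73 months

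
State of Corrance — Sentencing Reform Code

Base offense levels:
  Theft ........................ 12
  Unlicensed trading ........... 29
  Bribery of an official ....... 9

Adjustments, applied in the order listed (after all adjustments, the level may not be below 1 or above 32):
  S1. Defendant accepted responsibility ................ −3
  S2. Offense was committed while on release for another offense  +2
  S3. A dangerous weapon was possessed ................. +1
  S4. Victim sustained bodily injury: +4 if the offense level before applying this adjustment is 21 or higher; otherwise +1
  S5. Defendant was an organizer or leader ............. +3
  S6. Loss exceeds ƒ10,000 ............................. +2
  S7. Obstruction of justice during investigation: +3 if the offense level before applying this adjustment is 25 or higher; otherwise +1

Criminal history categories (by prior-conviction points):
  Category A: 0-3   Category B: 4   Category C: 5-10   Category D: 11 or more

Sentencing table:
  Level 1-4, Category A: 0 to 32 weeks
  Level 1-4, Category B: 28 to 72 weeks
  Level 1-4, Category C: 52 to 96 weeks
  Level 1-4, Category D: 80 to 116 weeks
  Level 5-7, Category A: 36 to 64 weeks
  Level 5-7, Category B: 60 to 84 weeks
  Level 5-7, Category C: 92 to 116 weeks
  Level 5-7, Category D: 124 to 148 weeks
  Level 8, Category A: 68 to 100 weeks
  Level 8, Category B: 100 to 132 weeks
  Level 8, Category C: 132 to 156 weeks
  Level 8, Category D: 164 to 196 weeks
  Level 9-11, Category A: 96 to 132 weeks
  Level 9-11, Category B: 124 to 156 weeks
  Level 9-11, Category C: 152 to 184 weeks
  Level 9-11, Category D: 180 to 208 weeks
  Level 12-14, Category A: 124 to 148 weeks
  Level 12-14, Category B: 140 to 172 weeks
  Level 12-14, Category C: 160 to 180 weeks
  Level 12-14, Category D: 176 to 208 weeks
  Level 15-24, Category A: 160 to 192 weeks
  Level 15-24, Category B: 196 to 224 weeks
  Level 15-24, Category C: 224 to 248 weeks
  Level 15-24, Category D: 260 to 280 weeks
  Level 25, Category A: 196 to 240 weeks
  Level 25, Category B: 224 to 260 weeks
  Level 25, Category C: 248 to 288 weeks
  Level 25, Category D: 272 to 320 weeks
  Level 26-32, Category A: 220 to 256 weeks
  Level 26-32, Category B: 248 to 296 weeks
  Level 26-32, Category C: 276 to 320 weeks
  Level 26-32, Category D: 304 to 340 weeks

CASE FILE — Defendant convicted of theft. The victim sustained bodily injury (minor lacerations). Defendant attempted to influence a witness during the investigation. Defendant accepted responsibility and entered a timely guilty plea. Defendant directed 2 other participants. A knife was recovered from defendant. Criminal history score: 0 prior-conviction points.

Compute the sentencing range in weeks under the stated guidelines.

160-192 weeks

Base offense level for theft: 12.
S1 applies: 12 − 3 = 9.
S2 does not apply.
S3 applies: 9 + 1 = 10.
S4 applies (level before this adjustment is 10 < 21, so +1): 10 + 1 = 11.
S5 applies: 11 + 3 = 14.
S7 applies (level before this adjustment is 14 < 25, so +1): 14 + 1 = 15.
Final offense level: 15.
Criminal history: 0 prior points → Category A (0-3).
Level 15 falls in the 15-24 band.
Grid: Level 15-24 × Category A = 160-192 weeks.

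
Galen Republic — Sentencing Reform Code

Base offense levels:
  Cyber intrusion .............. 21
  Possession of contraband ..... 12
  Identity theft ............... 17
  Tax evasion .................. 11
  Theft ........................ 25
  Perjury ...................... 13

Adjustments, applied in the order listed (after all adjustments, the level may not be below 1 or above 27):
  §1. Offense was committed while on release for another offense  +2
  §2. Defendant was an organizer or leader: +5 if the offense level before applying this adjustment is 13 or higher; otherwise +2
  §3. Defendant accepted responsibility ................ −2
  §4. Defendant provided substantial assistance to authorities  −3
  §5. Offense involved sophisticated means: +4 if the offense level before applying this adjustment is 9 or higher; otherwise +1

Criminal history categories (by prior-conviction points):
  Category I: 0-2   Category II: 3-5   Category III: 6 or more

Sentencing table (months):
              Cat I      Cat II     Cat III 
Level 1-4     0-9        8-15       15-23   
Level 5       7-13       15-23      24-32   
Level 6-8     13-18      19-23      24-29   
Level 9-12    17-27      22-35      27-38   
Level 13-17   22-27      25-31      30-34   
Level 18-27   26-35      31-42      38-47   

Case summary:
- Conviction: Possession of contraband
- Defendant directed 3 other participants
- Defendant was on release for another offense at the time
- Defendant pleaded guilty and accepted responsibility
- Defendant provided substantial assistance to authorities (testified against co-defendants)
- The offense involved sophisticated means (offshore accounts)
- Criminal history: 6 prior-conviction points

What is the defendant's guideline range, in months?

Base offense level for possession of contraband: 12.
§1 applies: 12 + 2 = 14.
§2 applies (level before this adjustment is 14 ≥ 13, so +5): 14 + 5 = 19.
§3 applies: 19 − 2 = 17.
§4 applies: 17 − 3 = 14.
§5 applies (level before this adjustment is 14 ≥ 9, so +4): 14 + 4 = 18.
Final offense level: 18.
Criminal history: 6 prior points → Category III (6+).
Level 18 falls in the 18-27 band.
Grid: Level 18-27 × Category III = 38-47 months.

38-47 months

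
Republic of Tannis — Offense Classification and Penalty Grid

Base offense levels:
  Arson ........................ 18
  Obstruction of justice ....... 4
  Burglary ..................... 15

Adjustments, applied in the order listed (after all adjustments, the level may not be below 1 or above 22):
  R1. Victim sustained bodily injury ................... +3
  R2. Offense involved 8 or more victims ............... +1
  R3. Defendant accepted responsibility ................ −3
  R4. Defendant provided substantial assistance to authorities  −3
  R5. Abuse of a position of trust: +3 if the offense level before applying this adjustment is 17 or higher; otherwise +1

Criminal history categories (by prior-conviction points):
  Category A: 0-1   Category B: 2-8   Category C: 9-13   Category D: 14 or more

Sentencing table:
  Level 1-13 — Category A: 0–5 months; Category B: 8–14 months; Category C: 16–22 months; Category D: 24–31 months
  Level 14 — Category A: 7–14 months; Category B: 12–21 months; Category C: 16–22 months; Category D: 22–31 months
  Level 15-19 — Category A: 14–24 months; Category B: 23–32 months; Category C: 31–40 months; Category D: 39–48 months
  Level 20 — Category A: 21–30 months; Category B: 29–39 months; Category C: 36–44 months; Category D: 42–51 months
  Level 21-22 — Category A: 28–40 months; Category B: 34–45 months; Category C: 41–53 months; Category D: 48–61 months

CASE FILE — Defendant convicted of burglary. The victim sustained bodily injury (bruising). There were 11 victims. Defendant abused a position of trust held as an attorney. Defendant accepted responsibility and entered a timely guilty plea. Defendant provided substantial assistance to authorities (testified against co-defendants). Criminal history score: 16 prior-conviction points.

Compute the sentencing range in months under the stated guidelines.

Base offense level for burglary: 15.
R1 applies: 15 + 3 = 18.
R2 applies: 18 + 1 = 19.
R3 applies: 19 − 3 = 16.
R4 applies: 16 − 3 = 13.
R5 applies (level before this adjustment is 13 < 17, so +1): 13 + 1 = 14.
Final offense level: 14.
Criminal history: 16 prior points → Category D (14+).
Level 14 falls in the 14 band.
Grid: Level 14 × Category D = 22-31 months.

22-31 months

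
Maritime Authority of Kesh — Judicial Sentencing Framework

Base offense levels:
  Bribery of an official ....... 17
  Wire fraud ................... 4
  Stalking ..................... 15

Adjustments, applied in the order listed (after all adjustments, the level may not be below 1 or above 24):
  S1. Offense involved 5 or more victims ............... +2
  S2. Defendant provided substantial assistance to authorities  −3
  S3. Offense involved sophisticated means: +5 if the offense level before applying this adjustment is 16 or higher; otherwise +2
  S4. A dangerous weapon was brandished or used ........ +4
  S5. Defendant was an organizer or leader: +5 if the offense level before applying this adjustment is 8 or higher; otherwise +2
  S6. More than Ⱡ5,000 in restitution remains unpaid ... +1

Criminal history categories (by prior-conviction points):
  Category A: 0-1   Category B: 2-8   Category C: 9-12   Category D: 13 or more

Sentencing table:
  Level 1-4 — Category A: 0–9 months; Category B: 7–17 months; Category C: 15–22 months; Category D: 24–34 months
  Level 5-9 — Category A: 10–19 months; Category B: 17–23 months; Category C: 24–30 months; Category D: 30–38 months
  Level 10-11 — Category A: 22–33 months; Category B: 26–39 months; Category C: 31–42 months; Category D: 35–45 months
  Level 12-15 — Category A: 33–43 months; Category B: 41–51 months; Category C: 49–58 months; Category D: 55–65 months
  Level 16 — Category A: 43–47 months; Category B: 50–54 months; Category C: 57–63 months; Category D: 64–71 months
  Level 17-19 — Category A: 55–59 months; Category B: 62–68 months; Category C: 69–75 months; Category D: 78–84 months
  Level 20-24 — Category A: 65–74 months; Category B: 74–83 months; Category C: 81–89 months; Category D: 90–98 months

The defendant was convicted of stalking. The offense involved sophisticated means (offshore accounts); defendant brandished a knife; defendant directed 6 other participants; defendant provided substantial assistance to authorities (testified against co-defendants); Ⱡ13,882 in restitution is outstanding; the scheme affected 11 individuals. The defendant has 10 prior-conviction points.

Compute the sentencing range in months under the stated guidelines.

81-89 months

Base offense level for stalking: 15.
S1 applies: 15 + 2 = 17.
S2 applies: 17 − 3 = 14.
S3 applies (level before this adjustment is 14 < 16, so +2): 14 + 2 = 16.
S4 applies: 16 + 4 = 20.
S5 applies (level before this adjustment is 20 ≥ 8, so +5): 20 + 5 = 25.
S6 applies: 25 + 1 = 26.
Level 26 exceeds the maximum of 24; capped at 24.
Final offense level: 24.
Criminal history: 10 prior points → Category C (9-12).
Level 24 falls in the 20-24 band.
Grid: Level 20-24 × Category C = 81-89 months.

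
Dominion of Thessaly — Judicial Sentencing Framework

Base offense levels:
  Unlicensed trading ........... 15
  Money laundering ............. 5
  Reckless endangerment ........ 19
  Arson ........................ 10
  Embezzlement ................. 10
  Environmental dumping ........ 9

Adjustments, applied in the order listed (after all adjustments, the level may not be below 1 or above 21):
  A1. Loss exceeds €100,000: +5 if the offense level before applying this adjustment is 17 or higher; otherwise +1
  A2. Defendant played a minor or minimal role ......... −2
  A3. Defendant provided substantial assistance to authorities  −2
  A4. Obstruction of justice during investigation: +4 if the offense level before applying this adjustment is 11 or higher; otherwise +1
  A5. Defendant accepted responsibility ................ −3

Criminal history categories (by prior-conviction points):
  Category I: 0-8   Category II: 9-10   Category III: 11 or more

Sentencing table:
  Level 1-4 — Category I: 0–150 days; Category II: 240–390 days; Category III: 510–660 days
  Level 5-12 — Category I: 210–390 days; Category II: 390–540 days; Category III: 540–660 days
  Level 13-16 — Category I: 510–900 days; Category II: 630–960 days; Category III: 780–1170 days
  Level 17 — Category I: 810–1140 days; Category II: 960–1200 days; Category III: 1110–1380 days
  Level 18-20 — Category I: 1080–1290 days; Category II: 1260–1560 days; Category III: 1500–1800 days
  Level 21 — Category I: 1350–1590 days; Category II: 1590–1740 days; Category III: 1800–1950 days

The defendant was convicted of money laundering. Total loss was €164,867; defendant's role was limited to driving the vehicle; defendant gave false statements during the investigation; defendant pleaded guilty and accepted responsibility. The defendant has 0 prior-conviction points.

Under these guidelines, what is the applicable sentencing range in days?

Base offense level for money laundering: 5.
A1 applies (level before this adjustment is 5 < 17, so +1): 5 + 1 = 6.
A2 applies: 6 − 2 = 4.
A3 does not apply.
A4 applies (level before this adjustment is 4 < 11, so +1): 4 + 1 = 5.
A5 applies: 5 − 3 = 2.
Final offense level: 2.
Criminal history: 0 prior points → Category I (0-8).
Level 2 falls in the 1-4 band.
Grid: Level 1-4 × Category I = 0-150 days.

0-150 days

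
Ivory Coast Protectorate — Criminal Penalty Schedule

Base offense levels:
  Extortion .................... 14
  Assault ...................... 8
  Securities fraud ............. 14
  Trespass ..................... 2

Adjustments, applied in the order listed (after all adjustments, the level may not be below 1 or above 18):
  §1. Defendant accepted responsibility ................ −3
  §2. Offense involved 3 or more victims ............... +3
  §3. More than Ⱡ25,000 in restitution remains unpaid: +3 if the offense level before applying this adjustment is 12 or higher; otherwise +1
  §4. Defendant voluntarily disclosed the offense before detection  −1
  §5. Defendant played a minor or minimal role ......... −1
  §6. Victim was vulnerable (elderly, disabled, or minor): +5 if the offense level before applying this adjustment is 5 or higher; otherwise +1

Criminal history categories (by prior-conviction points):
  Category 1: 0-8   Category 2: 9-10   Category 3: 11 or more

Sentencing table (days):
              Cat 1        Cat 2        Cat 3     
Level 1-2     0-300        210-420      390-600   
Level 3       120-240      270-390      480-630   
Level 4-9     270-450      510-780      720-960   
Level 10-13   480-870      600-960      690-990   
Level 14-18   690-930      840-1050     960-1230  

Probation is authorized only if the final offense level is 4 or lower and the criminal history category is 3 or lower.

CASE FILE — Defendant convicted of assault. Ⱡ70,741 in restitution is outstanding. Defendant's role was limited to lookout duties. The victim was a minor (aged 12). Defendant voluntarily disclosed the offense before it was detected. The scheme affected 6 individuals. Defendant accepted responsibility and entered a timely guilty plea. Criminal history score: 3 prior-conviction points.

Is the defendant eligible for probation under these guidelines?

No

Base offense level for assault: 8.
§1 applies: 8 − 3 = 5.
§2 applies: 5 + 3 = 8.
§3 applies (level before this adjustment is 8 < 12, so +1): 8 + 1 = 9.
§4 applies: 9 − 1 = 8.
§5 applies: 8 − 1 = 7.
§6 applies (level before this adjustment is 7 ≥ 5, so +5): 7 + 5 = 12.
Final offense level: 12.
Criminal history: 3 prior points → Category 1 (0-8).
Level 12 falls in the 10-13 band.
Grid: Level 10-13 × Category 1 = 480-870 days.
Probation check: level 12 > 4 and category 1 ≤ 3 → not eligible.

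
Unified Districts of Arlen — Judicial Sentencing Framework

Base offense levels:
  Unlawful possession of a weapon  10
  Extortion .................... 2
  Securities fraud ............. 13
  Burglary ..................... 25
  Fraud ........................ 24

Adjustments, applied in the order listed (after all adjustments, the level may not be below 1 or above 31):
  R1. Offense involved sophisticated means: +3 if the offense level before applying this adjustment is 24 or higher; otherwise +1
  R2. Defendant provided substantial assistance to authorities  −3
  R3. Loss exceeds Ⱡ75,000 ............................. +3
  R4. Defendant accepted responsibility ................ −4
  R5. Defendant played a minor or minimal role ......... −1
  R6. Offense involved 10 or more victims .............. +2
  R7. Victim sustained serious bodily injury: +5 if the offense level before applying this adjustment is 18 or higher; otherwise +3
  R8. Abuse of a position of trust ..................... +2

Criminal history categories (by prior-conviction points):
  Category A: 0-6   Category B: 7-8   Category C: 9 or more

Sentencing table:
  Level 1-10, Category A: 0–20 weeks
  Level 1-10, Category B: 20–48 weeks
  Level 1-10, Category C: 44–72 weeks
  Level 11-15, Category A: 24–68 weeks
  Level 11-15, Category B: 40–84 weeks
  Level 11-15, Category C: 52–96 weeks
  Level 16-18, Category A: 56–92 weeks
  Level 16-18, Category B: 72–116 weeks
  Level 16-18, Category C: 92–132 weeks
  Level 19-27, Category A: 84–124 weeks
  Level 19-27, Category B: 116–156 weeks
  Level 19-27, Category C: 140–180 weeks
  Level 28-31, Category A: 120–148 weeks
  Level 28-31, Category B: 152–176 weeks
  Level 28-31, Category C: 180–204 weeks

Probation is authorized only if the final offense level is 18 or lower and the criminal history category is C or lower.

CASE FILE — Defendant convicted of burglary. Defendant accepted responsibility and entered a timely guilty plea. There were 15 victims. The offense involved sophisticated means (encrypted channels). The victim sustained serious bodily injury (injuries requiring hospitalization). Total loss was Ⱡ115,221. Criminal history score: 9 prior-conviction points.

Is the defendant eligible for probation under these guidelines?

No

Base offense level for burglary: 25.
R1 applies (level before this adjustment is 25 ≥ 24, so +3): 25 + 3 = 28.
R2 does not apply.
R3 applies: 28 + 3 = 31.
R4 applies: 31 − 4 = 27.
R6 applies: 27 + 2 = 29.
R7 applies (level before this adjustment is 29 ≥ 18, so +5): 29 + 5 = 34.
R8 does not apply.
Level 34 exceeds the maximum of 31; capped at 31.
Final offense level: 31.
Criminal history: 9 prior points → Category C (9+).
Level 31 falls in the 28-31 band.
Grid: Level 28-31 × Category C = 180-204 weeks.
Probation check: level 31 > 18 and category C ≤ C → not eligible.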